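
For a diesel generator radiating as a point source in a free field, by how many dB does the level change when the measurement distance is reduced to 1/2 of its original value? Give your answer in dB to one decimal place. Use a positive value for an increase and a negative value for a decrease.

+6.0 dB

With spherical spreading the level changes by −20·log₁₀(r₂/r₁).
ΔL = −20·log₁₀(0.5) = +6.02 dB.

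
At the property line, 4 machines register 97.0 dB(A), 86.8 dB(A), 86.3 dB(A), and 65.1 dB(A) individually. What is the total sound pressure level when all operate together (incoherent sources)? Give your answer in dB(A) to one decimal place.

Incoherent sources combine by intensity addition: L_total = 10·log₁₀(Σ 10^(L_i/10)).
Σ 10^(L/10) = 10^(97.0/10) + 10^(86.8/10) + 10^(86.3/10) + 10^(65.1/10) = 5.920e+09.
L_total = 10·log₁₀(5.920e+09) = 97.72 dB(A).

97.7 dB(A)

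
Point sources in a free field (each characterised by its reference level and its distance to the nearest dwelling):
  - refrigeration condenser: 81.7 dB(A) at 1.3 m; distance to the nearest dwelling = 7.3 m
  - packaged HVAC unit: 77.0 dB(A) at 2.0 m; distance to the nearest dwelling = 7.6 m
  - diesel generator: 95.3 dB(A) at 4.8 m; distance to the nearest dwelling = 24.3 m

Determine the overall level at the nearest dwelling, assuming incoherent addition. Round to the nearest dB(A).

First find each source's level at the receiver (point-source: −20·log₁₀(r/r_ref)), then combine on an intensity basis.
refrigeration condenser: 81.7 − 20·log₁₀(7.3/1.3) = 81.7 − 14.99 = 66.71 dB(A).
packaged HVAC unit: 77.0 − 20·log₁₀(7.6/2.0) = 77.0 − 11.60 = 65.40 dB(A).
diesel generator: 95.3 − 20·log₁₀(24.3/4.8) = 95.3 − 14.09 = 81.21 dB(A).
Σ 10^(L/10) = 1.404e+08 → L_total = 10·log₁₀(1.404e+08) = 81.47 dB(A).

81 dB(A)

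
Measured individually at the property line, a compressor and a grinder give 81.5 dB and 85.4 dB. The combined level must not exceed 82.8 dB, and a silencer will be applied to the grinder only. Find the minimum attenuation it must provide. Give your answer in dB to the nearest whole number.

Fixed contribution from the other source: Σ 10^(L/10) = 10^(81.5/10) = 1.413e+08 (81.50 dB).
The limit corresponds to 10^(82.8/10) = 1.905e+08; subtracting the fixed part leaves 4.929e+07 for the grinder, i.e. 76.93 dB.
Required insertion loss = 85.4 − 76.93 = 8.47 dB.

8 dB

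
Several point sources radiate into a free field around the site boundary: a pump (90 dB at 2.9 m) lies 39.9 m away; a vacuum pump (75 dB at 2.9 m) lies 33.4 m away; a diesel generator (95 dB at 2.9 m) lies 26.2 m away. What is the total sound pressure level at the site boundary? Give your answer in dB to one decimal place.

First find each source's level at the receiver (point-source: −20·log₁₀(r/r_ref)), then combine on an intensity basis.
pump: 90 − 20·log₁₀(39.9/2.9) = 90 − 22.77 = 67.23 dB.
vacuum pump: 75 − 20·log₁₀(33.4/2.9) = 75 − 21.23 = 53.77 dB.
diesel generator: 95 − 20·log₁₀(26.2/2.9) = 95 − 19.12 = 75.88 dB.
Σ 10^(L/10) = 4.426e+07 → L_total = 10·log₁₀(4.426e+07) = 76.46 dB.

76.5 dB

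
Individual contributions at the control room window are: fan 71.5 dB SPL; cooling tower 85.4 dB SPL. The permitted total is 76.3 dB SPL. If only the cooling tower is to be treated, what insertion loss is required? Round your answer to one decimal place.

Everything except the cooling tower sums to 10^(71.5/10) = 1.413e+07 in linear terms, 71.50 dB SPL.
To meet 76.3 dB SPL overall, the treated cooling tower may contribute at most 10^(76.3/10) − 1.413e+07 = 2.853e+07, i.e. 74.55 dB SPL.
Required insertion loss = 85.4 − 74.55 = 10.85 dB.

10.8 dB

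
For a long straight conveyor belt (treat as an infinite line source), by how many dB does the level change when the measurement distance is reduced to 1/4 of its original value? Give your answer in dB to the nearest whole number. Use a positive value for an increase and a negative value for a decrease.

A line source loses 3 dB per doubling of distance; generally ΔL = −10·log₁₀(r₂/r₁).
ΔL = −10·log₁₀(0.25) = +6.02 dB.

+6 dB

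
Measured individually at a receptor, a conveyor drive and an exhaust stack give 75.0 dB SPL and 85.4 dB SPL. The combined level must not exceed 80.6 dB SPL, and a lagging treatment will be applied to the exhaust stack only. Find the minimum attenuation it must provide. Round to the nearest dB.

The untreated sources together contribute 10^(75.0/10) = 3.162e+07, i.e. 75.00 dB SPL.
To meet 80.6 dB SPL overall, the treated exhaust stack may contribute at most 10^(80.6/10) − 3.162e+07 = 8.319e+07, i.e. 79.20 dB SPL.
So the exhaust stack must be reduced from 85.4 to 79.20 dB SPL: IL = 6.20 dB.

6 dB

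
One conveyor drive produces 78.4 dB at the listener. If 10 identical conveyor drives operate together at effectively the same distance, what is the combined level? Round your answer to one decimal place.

N identical incoherent sources raise the level by 10·log₁₀ N.
L_total = 78.4 + 10·log₁₀(10) = 78.4 + 10.000 = 88.40 dB.

88.4 dB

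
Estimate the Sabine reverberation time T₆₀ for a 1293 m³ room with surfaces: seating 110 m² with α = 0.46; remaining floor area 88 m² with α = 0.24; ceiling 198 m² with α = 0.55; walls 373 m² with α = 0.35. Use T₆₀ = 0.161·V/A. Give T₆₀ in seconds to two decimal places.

Summing Sᵢαᵢ: 110·0.46 + 88·0.24 + 198·0.55 + 373·0.35 = 311.17 m².
T₆₀ = 0.161 × 1293 / 311.17 = 0.669 s.

0.67 s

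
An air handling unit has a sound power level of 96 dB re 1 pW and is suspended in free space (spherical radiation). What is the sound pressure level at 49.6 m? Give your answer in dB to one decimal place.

51.1 dB

The power spreads over a sphere of area 4π·r², so L_p = L_w − 10·log₁₀(4π·r²).
4π·r² = 3.092e+04 m², 10·log₁₀ of that is 44.902 dB.
L_p = 96 − 44.902 = 51.10 dB.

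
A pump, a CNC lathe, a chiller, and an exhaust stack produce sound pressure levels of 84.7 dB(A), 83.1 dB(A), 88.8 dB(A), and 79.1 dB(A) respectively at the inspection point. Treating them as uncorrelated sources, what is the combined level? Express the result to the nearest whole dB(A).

91 dB(A)

For uncorrelated sources the intensities add, so convert each level to linear form, sum, and take 10·log₁₀ of the total.
Σ 10^(L/10) = 10^(84.7/10) + 10^(83.1/10) + 10^(88.8/10) + 10^(79.1/10) = 1.339e+09.
L_total = 10·log₁₀(1.339e+09) = 91.27 dB(A).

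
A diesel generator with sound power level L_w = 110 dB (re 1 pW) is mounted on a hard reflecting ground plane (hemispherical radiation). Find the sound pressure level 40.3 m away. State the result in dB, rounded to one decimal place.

Free-field hemispherical radiation: L_p = L_w − 10·log₁₀(2π·r²), r = 40.3 m.
2π·r² = 1.02e+04 m², 10·log₁₀ of that is 40.088 dB.
L_p = 110 − 40.088 = 69.91 dB.

69.9 dB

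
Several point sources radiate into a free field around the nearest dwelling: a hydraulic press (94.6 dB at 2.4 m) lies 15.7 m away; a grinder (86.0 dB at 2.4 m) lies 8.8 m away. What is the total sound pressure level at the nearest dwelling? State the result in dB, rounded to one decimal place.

79.9 dB

Apply inverse-square spreading to bring every level to the receiver, then sum 10^(L/10).
hydraulic press: 94.6 − 20·log₁₀(15.7/2.4) = 94.6 − 16.31 = 78.29 dB.
grinder: 86.0 − 20·log₁₀(8.8/2.4) = 86.0 − 11.29 = 74.71 dB.
Σ 10^(L/10) = 9.701e+07 → L_total = 10·log₁₀(9.701e+07) = 79.87 dB.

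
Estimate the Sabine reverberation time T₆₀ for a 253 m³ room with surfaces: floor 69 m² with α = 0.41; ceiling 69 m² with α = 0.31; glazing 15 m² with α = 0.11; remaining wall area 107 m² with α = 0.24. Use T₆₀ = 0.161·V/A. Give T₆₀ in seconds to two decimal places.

0.53 s

Total absorption A = 69·0.41 + 69·0.31 + 15·0.11 + 107·0.24 = 77.01 m² sabins.
T₆₀ = 0.161·V/A = 0.161·253/77.01 = 0.529 s.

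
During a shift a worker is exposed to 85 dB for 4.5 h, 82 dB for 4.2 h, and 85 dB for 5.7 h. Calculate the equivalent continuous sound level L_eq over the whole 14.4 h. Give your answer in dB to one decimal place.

84.3 dB

L_eq = 10·log₁₀[(1/T)·Σ tᵢ·10^(Lᵢ/10)] with T = 14.4 h.
Σ tᵢ·10^(Lᵢ/10) = 4.5·10^(85/10) + 4.2·10^(82/10) + 5.7·10^(85/10) = 3.891e+09.
L_eq = 10·log₁₀(3.891e+09/14.4) = 84.32 dB.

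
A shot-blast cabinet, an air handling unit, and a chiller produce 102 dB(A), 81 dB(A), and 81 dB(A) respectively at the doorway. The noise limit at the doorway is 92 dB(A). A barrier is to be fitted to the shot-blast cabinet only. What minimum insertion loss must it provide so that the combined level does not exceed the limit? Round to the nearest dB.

Fixed contribution from the other sources: Σ 10^(L/10) = 10^(81/10) + 10^(81/10) = 2.518e+08 (84.01 dB(A)).
To meet 92 dB(A) overall, the treated shot-blast cabinet may contribute at most 10^(92/10) − 2.518e+08 = 1.333e+09, i.e. 91.25 dB(A).
So the shot-blast cabinet must be reduced from 102 to 91.25 dB(A): IL = 10.75 dB.

11 dB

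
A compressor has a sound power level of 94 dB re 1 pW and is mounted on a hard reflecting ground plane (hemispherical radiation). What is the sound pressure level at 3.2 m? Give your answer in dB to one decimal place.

L_p = L_w − 10·log₁₀(2π·r²) with r = 3.2 m.
2π·r² = 64.34 m², 10·log₁₀ of that is 18.085 dB.
L_p = 94 − 18.085 = 75.92 dB.

75.9 dB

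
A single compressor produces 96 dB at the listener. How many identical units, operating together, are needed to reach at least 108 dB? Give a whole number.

16

The shortfall is 108 − 96 = 12.0 dB, and N units add 10·log₁₀ N, so need 10·log₁₀ N ≥ 12.0.
N ≥ 10^(12.0/10) = 15.849, so N = 16.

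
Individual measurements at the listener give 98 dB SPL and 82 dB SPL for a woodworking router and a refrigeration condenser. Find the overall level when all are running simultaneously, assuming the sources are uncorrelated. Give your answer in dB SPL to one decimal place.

Incoherent sources combine by intensity addition: L_total = 10·log₁₀(Σ 10^(L_i/10)).
Σ 10^(L/10) = 10^(98/10) + 10^(82/10) = 6.468e+09.
L_total = 10·log₁₀(6.468e+09) = 98.11 dB SPL.

98.1 dB SPL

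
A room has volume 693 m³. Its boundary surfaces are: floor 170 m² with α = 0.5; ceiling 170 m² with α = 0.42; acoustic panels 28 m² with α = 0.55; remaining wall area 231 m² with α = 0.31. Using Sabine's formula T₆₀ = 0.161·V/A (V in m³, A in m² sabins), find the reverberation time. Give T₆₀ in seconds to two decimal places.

Summing Sᵢαᵢ: 170·0.5 + 170·0.42 + 28·0.55 + 231·0.31 = 243.41 m².
T₆₀ = 0.161 × 693 / 243.41 = 0.458 s.

0.46 s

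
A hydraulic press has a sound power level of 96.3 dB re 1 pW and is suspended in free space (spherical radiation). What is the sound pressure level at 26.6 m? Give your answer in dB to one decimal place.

The power spreads over a sphere of area 4π·r², so L_p = L_w − 10·log₁₀(4π·r²).
4π·r² = 8891 m², 10·log₁₀ of that is 39.490 dB.
L_p = 96.3 − 39.490 = 56.81 dB.

56.8 dB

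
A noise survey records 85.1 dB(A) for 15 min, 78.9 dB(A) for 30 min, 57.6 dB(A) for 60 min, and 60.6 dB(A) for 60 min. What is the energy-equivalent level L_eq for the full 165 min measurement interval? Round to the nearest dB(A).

L_eq = 10·log₁₀[(1/T)·Σ tᵢ·10^(Lᵢ/10)] with T = 165 min.
Σ tᵢ·10^(Lᵢ/10) = 15·10^(85.1/10) + 30·10^(78.9/10) + 60·10^(57.6/10) + 60·10^(60.6/10) = 7.286e+09.
L_eq = 10·log₁₀(7.286e+09/165) = 76.45 dB(A).

76 dB(A)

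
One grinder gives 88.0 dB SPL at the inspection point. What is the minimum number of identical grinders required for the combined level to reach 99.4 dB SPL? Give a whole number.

14

N identical sources give L₁ + 10·log₁₀ N, so require 10·log₁₀ N ≥ 99.4 − 88.0 = 11.4 dB.
N ≥ 10^(11.4/10) = 13.804, so N = 14.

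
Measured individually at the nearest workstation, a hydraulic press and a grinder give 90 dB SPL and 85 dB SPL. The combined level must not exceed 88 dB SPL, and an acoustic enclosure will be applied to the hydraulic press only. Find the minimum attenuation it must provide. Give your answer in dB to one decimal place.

The untreated sources together contribute 10^(85/10) = 3.162e+08, i.e. 85.00 dB SPL.
The limit corresponds to 10^(88/10) = 6.310e+08; subtracting the fixed part leaves 3.147e+08 for the hydraulic press, i.e. 84.98 dB SPL.
Required insertion loss = 90 − 84.98 = 5.02 dB.

5.0 dB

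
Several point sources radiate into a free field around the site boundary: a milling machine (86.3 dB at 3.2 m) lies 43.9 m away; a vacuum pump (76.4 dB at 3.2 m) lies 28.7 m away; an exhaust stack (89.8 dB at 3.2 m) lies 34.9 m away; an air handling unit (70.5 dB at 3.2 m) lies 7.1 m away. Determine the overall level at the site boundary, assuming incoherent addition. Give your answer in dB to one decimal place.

71.2 dB

Propagate each source to the receiver with L = L_ref − 20·log₁₀(r/r_ref), then add intensities.
milling machine: 86.3 − 20·log₁₀(43.9/3.2) = 86.3 − 22.75 = 63.55 dB.
vacuum pump: 76.4 − 20·log₁₀(28.7/3.2) = 76.4 − 19.05 = 57.35 dB.
exhaust stack: 89.8 − 20·log₁₀(34.9/3.2) = 89.8 − 20.75 = 69.05 dB.
air handling unit: 70.5 − 20·log₁₀(7.1/3.2) = 70.5 − 6.92 = 63.58 dB.
Σ 10^(L/10) = 1.312e+07 → L_total = 10·log₁₀(1.312e+07) = 71.18 dB.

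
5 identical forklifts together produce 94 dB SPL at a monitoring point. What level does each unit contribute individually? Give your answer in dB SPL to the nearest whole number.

87 dB SPL

5 equal contributions raise the level by 10·log₁₀ 5 = 6.990 dB, so each unit alone gives 94 − 6.990.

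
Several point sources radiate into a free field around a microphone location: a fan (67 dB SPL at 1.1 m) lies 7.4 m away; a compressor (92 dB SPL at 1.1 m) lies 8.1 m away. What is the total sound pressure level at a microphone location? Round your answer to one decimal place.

74.7 dB SPL

Apply inverse-square spreading to bring every level to the receiver, then sum 10^(L/10).
fan: 67 − 20·log₁₀(7.4/1.1) = 67 − 16.56 = 50.44 dB SPL.
compressor: 92 − 20·log₁₀(8.1/1.1) = 92 − 17.34 = 74.66 dB SPL.
Σ 10^(L/10) = 2.934e+07 → L_total = 10·log₁₀(2.934e+07) = 74.67 dB SPL.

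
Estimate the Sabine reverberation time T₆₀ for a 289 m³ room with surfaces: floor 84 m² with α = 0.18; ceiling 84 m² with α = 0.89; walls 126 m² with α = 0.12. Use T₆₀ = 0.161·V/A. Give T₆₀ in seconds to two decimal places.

Summing Sᵢαᵢ: 84·0.18 + 84·0.89 + 126·0.12 = 105.00 m².
T₆₀ = 0.161·V/A = 0.161·289/105.00 = 0.443 s.

0.44 s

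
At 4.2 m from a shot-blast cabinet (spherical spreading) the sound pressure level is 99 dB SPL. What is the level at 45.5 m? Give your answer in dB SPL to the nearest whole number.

78 dB SPL

Spherical spreading from a point source gives a 20·log₁₀(r₂/r₁) drop.
L₂ = 99 − 20·log₁₀(45.5/4.2) = 99 − 20.695 = 78.30 dB SPL.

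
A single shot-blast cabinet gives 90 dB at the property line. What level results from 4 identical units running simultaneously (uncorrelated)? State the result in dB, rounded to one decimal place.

N identical incoherent sources raise the level by 10·log₁₀ N.
L_total = 90 + 10·log₁₀(4) = 90 + 6.021 = 96.02 dB.

96.0 dB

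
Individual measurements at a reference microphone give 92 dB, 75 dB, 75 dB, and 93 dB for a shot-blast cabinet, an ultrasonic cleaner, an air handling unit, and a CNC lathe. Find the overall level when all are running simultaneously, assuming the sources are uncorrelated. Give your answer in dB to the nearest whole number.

Incoherent sources combine by intensity addition: L_total = 10·log₁₀(Σ 10^(L_i/10)).
Σ 10^(L/10) = 10^(92/10) + 10^(75/10) + 10^(75/10) + 10^(93/10) = 3.643e+09.
L_total = 10·log₁₀(3.643e+09) = 95.62 dB.

96 dB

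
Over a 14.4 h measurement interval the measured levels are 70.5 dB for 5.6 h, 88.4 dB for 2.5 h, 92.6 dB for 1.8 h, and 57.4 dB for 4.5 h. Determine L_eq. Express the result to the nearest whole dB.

L_eq = 10·log₁₀[(1/T)·Σ tᵢ·10^(Lᵢ/10)] with T = 14.4 h.
Σ tᵢ·10^(Lᵢ/10) = 5.6·10^(70.5/10) + 2.5·10^(88.4/10) + 1.8·10^(92.6/10) + 4.5·10^(57.4/10) = 5.070e+09.
L_eq = 10·log₁₀(5.070e+09/14.4) = 85.47 dB.

85 dB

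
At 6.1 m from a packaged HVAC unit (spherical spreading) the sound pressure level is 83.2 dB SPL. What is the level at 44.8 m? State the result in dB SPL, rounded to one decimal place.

65.9 dB SPL

Spherical spreading from a point source gives a 20·log₁₀(r₂/r₁) drop.
L₂ = 83.2 − 20·log₁₀(44.8/6.1) = 83.2 − 17.319 = 65.88 dB SPL.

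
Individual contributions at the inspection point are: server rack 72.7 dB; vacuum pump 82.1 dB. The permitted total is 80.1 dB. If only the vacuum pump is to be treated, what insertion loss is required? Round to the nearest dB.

The untreated sources together contribute 10^(72.7/10) = 1.862e+07, i.e. 72.70 dB.
To meet 80.1 dB overall, the treated vacuum pump may contribute at most 10^(80.1/10) − 1.862e+07 = 8.371e+07, i.e. 79.23 dB.
Required insertion loss = 82.1 − 79.23 = 2.87 dB.

3 dB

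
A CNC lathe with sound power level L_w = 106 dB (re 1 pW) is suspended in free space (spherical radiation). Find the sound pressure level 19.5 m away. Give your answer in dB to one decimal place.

Free-field spherical radiation: L_p = L_w − 10·log₁₀(4π·r²), r = 19.5 m.
4π·r² = 4778 m², 10·log₁₀ of that is 36.793 dB.
L_p = 106 − 36.793 = 69.21 dB.

69.2 dB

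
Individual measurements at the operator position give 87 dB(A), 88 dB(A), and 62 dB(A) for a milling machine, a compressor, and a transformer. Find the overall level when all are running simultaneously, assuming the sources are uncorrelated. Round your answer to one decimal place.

Incoherent sources combine by intensity addition: L_total = 10·log₁₀(Σ 10^(L_i/10)).
Σ 10^(L/10) = 10^(87/10) + 10^(88/10) + 10^(62/10) = 1.134e+09.
L_total = 10·log₁₀(1.134e+09) = 90.55 dB(A).

90.5 dB(A)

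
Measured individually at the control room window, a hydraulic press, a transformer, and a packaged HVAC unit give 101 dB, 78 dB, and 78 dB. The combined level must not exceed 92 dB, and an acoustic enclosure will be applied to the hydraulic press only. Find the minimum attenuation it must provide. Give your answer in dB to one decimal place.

9.4 dB

Fixed contribution from the other sources: Σ 10^(L/10) = 10^(78/10) + 10^(78/10) = 1.262e+08 (81.01 dB).
To meet 92 dB overall, the treated hydraulic press may contribute at most 10^(92/10) − 1.262e+08 = 1.459e+09, i.e. 91.64 dB.
So the hydraulic press must be reduced from 101 to 91.64 dB: IL = 9.36 dB.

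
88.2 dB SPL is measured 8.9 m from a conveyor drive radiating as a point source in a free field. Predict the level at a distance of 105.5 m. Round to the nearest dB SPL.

Point-source attenuation: ΔL = 20·log₁₀(r₂/r₁) = 20·log₁₀(105.5/8.9) = 21.477 dB.
L₂ = 88.2 − 20·log₁₀(105.5/8.9) = 88.2 − 21.477 = 66.72 dB SPL.

67 dB SPL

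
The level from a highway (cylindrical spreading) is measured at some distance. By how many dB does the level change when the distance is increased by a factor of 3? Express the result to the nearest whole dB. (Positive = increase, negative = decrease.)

A line source loses 3 dB per doubling of distance; generally ΔL = −10·log₁₀(r₂/r₁).
ΔL = −10·log₁₀(3) = -4.77 dB.

-5 dB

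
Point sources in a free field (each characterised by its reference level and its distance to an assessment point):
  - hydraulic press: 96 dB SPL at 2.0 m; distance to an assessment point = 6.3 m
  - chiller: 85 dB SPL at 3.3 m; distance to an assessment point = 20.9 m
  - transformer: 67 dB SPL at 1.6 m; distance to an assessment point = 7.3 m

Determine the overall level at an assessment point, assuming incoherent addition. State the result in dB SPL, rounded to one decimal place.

First find each source's level at the receiver (point-source: −20·log₁₀(r/r_ref)), then combine on an intensity basis.
hydraulic press: 96 − 20·log₁₀(6.3/2.0) = 96 − 9.97 = 86.03 dB SPL.
chiller: 85 − 20·log₁₀(20.9/3.3) = 85 − 16.03 = 68.97 dB SPL.
transformer: 67 − 20·log₁₀(7.3/1.6) = 67 − 13.18 = 53.82 dB SPL.
Σ 10^(L/10) = 4.093e+08 → L_total = 10·log₁₀(4.093e+08) = 86.12 dB SPL.

86.1 dB SPL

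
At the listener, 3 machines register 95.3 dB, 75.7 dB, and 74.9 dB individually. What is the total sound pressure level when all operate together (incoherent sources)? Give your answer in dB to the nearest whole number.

Incoherent sources combine by intensity addition: L_total = 10·log₁₀(Σ 10^(L_i/10)).
Σ 10^(L/10) = 10^(95.3/10) + 10^(75.7/10) + 10^(74.9/10) = 3.456e+09.
L_total = 10·log₁₀(3.456e+09) = 95.39 dB.

95 dB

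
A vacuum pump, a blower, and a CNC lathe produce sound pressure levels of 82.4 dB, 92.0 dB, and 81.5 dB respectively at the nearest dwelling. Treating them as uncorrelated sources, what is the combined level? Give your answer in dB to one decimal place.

Incoherent sources combine by intensity addition: L_total = 10·log₁₀(Σ 10^(L_i/10)).
Σ 10^(L/10) = 10^(82.4/10) + 10^(92.0/10) + 10^(81.5/10) = 1.900e+09.
L_total = 10·log₁₀(1.900e+09) = 92.79 dB.

92.8 dB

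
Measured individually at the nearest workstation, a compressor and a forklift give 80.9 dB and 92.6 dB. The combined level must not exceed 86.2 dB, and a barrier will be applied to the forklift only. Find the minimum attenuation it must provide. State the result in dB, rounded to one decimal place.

Fixed contribution from the other source: Σ 10^(L/10) = 10^(80.9/10) = 1.230e+08 (80.90 dB).
To meet 86.2 dB overall, the treated forklift may contribute at most 10^(86.2/10) − 1.230e+08 = 2.938e+08, i.e. 84.68 dB.
Required insertion loss = 92.6 − 84.68 = 7.92 dB.

7.9 dB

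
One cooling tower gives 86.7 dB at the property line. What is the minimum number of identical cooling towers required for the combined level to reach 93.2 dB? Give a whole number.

5

The shortfall is 93.2 − 86.7 = 6.5 dB, and N units add 10·log₁₀ N, so need 10·log₁₀ N ≥ 6.5.
N ≥ 10^(6.5/10) = 4.467, so N = 5.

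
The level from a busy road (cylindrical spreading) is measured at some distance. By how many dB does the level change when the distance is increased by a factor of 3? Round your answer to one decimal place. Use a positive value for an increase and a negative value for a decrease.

Line-source spreading: ΔL = −10·log₁₀(r₂/r₁).
ΔL = −10·log₁₀(3) = -4.77 dB.

-4.8 dB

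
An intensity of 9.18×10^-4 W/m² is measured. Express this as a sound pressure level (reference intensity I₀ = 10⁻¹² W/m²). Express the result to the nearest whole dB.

L = 10·log₁₀(I/I₀) = 10·log₁₀(9.18×10^-4/10⁻¹²) = 10·log₁₀(9.18×10^8).
L = 10·(0.9628 + 8) = 89.63 dB.

90 dB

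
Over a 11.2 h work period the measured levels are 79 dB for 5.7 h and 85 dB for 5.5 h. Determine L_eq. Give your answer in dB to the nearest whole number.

83 dB

L_eq = 10·log₁₀[(1/T)·Σ tᵢ·10^(Lᵢ/10)] with T = 11.2 h.
Σ tᵢ·10^(Lᵢ/10) = 5.7·10^(79/10) + 5.5·10^(85/10) = 2.192e+09.
L_eq = 10·log₁₀(2.192e+09/11.2) = 82.92 dB.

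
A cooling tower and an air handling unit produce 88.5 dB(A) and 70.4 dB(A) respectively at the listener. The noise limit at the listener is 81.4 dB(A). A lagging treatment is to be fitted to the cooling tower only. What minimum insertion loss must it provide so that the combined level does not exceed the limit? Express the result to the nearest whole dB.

7 dB

Fixed contribution from the other source: Σ 10^(L/10) = 10^(70.4/10) = 1.096e+07 (70.40 dB(A)).
To meet 81.4 dB(A) overall, the treated cooling tower may contribute at most 10^(81.4/10) − 1.096e+07 = 1.271e+08, i.e. 81.04 dB(A).
So the cooling tower must be reduced from 88.5 to 81.04 dB(A): IL = 7.46 dB.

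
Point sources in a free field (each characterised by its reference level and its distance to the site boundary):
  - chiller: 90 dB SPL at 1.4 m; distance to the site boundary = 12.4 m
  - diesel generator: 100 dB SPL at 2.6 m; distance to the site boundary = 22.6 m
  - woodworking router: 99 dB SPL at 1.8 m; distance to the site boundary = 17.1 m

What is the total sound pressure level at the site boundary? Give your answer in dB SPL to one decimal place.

83.7 dB SPL

Apply inverse-square spreading to bring every level to the receiver, then sum 10^(L/10).
chiller: 90 − 20·log₁₀(12.4/1.4) = 90 − 18.95 = 71.05 dB SPL.
diesel generator: 100 − 20·log₁₀(22.6/2.6) = 100 − 18.78 = 81.22 dB SPL.
woodworking router: 99 − 20·log₁₀(17.1/1.8) = 99 − 19.55 = 79.45 dB SPL.
Σ 10^(L/10) = 2.331e+08 → L_total = 10·log₁₀(2.331e+08) = 83.68 dB SPL.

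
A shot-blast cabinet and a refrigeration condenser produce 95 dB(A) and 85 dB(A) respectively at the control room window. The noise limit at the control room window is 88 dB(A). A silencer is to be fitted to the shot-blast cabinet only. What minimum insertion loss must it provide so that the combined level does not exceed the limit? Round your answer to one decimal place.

10.0 dB

Everything except the shot-blast cabinet sums to 10^(85/10) = 3.162e+08 in linear terms, 85.00 dB(A).
To meet 88 dB(A) overall, the treated shot-blast cabinet may contribute at most 10^(88/10) − 3.162e+08 = 3.147e+08, i.e. 84.98 dB(A).
So the shot-blast cabinet must be reduced from 95 to 84.98 dB(A): IL = 10.02 dB.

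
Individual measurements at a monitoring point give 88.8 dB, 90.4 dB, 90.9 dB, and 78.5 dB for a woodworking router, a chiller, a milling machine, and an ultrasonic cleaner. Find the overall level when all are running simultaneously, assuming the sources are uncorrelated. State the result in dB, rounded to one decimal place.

For uncorrelated sources the intensities add, so convert each level to linear form, sum, and take 10·log₁₀ of the total.
Σ 10^(L/10) = 10^(88.8/10) + 10^(90.4/10) + 10^(90.9/10) + 10^(78.5/10) = 3.156e+09.
L_total = 10·log₁₀(3.156e+09) = 94.99 dB.

95.0 dB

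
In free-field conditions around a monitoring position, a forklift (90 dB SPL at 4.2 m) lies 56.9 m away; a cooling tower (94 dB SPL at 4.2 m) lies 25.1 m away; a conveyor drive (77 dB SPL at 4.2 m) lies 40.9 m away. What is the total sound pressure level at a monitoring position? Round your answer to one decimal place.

78.8 dB SPL

First find each source's level at the receiver (point-source: −20·log₁₀(r/r_ref)), then combine on an intensity basis.
forklift: 90 − 20·log₁₀(56.9/4.2) = 90 − 22.64 = 67.36 dB SPL.
cooling tower: 94 − 20·log₁₀(25.1/4.2) = 94 − 15.53 = 78.47 dB SPL.
conveyor drive: 77 − 20·log₁₀(40.9/4.2) = 77 − 19.77 = 57.23 dB SPL.
Σ 10^(L/10) = 7.631e+07 → L_total = 10·log₁₀(7.631e+07) = 78.83 dB SPL.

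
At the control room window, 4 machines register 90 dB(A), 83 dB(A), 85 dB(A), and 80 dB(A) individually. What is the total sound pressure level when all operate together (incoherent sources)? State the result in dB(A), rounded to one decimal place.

92.1 dB(A)

Incoherent sources combine by intensity addition: L_total = 10·log₁₀(Σ 10^(L_i/10)).
Σ 10^(L/10) = 10^(90/10) + 10^(83/10) + 10^(85/10) + 10^(80/10) = 1.616e+09.
L_total = 10·log₁₀(1.616e+09) = 92.08 dB(A).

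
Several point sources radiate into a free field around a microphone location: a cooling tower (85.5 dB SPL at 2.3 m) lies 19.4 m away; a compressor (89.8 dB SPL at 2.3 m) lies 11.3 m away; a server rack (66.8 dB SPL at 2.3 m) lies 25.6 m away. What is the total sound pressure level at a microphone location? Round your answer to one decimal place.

76.5 dB SPL

Propagate each source to the receiver with L = L_ref − 20·log₁₀(r/r_ref), then add intensities.
cooling tower: 85.5 − 20·log₁₀(19.4/2.3) = 85.5 − 18.52 = 66.98 dB SPL.
compressor: 89.8 − 20·log₁₀(11.3/2.3) = 89.8 − 13.83 = 75.97 dB SPL.
server rack: 66.8 − 20·log₁₀(25.6/2.3) = 66.8 − 20.93 = 45.87 dB SPL.
Σ 10^(L/10) = 4.459e+07 → L_total = 10·log₁₀(4.459e+07) = 76.49 dB SPL.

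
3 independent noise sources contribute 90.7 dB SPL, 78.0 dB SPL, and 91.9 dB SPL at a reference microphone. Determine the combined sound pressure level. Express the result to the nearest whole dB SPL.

94 dB SPL

Incoherent sources combine by intensity addition: L_total = 10·log₁₀(Σ 10^(L_i/10)).
Σ 10^(L/10) = 10^(90.7/10) + 10^(78.0/10) + 10^(91.9/10) = 2.787e+09.
L_total = 10·log₁₀(2.787e+09) = 94.45 dB SPL.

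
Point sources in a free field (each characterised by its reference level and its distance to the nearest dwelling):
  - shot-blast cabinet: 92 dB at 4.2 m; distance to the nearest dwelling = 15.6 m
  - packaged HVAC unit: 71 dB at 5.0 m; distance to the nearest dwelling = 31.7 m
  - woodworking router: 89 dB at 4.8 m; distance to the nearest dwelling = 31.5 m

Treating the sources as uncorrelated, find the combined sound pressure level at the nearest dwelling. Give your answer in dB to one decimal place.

Propagate each source to the receiver with L = L_ref − 20·log₁₀(r/r_ref), then add intensities.
shot-blast cabinet: 92 − 20·log₁₀(15.6/4.2) = 92 − 11.40 = 80.60 dB.
packaged HVAC unit: 71 − 20·log₁₀(31.7/5.0) = 71 − 16.04 = 54.96 dB.
woodworking router: 89 − 20·log₁₀(31.5/4.8) = 89 − 16.34 = 72.66 dB.
Σ 10^(L/10) = 1.336e+08 → L_total = 10·log₁₀(1.336e+08) = 81.26 dB.

81.3 dB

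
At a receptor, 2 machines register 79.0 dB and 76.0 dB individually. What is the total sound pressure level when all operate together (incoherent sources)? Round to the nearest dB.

For uncorrelated sources the intensities add, so convert each level to linear form, sum, and take 10·log₁₀ of the total.
Σ 10^(L/10) = 10^(79.0/10) + 10^(76.0/10) = 1.192e+08.
L_total = 10·log₁₀(1.192e+08) = 80.76 dB.

81 dB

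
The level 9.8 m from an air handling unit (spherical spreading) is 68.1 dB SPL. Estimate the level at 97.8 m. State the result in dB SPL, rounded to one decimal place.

Point-source attenuation: ΔL = 20·log₁₀(r₂/r₁) = 20·log₁₀(97.8/9.8) = 19.982 dB.
L₂ = 68.1 − 20·log₁₀(97.8/9.8) = 68.1 − 19.982 = 48.12 dB SPL.

48.1 dB SPL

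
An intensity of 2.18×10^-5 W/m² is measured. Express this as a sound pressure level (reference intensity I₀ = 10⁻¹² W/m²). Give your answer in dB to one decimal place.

Dividing by I₀ shifts the exponent by 12: I/I₀ = 2.18×10^7.
L = 10·(0.3385 + 7) = 73.38 dB.

73.4 dB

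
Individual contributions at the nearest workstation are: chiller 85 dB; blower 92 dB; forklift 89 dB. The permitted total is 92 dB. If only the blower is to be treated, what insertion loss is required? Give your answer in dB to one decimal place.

Everything except the blower sums to 10^(85/10) + 10^(89/10) = 1.111e+09 in linear terms, 90.46 dB.
The limit corresponds to 10^(92/10) = 1.585e+09; subtracting the fixed part leaves 4.743e+08 for the blower, i.e. 86.76 dB.
So the blower must be reduced from 92 to 86.76 dB: IL = 5.24 dB.

5.2 dB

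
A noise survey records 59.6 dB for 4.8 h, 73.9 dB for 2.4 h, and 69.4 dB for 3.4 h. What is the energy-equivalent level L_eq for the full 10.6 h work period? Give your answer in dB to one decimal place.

The energy average is taken in the linear domain: L_eq = 10·log₁₀[(Σ tᵢ·10^(Lᵢ/10))/T], T = 10.6 h.
Σ tᵢ·10^(Lᵢ/10) = 4.8·10^(59.6/10) + 2.4·10^(73.9/10) + 3.4·10^(69.4/10) = 9.290e+07.
L_eq = 10·log₁₀(9.290e+07/10.6) = 69.43 dB.

69.4 dB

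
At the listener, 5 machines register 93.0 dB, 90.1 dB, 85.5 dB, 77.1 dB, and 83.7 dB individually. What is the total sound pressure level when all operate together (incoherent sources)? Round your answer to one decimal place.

95.6 dB

For uncorrelated sources the intensities add, so convert each level to linear form, sum, and take 10·log₁₀ of the total.
Σ 10^(L/10) = 10^(93.0/10) + 10^(90.1/10) + 10^(85.5/10) + 10^(77.1/10) + 10^(83.7/10) = 3.659e+09.
L_total = 10·log₁₀(3.659e+09) = 95.63 dB.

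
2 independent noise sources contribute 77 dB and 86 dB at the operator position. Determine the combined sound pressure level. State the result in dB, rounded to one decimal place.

86.5 dB

Incoherent sources combine by intensity addition: L_total = 10·log₁₀(Σ 10^(L_i/10)).
Σ 10^(L/10) = 10^(77/10) + 10^(86/10) = 4.482e+08.
L_total = 10·log₁₀(4.482e+08) = 86.51 dB.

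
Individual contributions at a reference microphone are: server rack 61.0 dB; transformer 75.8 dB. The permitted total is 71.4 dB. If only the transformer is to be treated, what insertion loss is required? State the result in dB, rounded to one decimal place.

The untreated sources together contribute 10^(61.0/10) = 1.259e+06, i.e. 61.00 dB.
To meet 71.4 dB overall, the treated transformer may contribute at most 10^(71.4/10) − 1.259e+06 = 1.254e+07, i.e. 70.98 dB.
Required insertion loss = 75.8 − 70.98 = 4.82 dB.

4.8 dB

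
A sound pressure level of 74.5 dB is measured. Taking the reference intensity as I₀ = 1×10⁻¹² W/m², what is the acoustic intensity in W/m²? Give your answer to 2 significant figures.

2.8e-05 W/m²

I = I₀·10^(L/10) = 10⁻¹² × 10^(74.5/10) = 10^(-4.550).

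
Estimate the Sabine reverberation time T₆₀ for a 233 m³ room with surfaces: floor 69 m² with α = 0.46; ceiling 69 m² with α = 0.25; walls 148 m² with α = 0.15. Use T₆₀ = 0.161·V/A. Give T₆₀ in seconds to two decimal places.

0.53 s

A = Σ Sᵢαᵢ = 69·0.46 + 69·0.25 + 148·0.15 = 71.19 m².
T₆₀ = 0.161 × 233 / 71.19 = 0.527 s.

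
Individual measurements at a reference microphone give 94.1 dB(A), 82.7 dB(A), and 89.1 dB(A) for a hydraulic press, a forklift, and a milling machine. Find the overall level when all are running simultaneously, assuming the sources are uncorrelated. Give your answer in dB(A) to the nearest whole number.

For uncorrelated sources the intensities add, so convert each level to linear form, sum, and take 10·log₁₀ of the total.
Σ 10^(L/10) = 10^(94.1/10) + 10^(82.7/10) + 10^(89.1/10) = 3.569e+09.
L_total = 10·log₁₀(3.569e+09) = 95.53 dB(A).

96 dB(A)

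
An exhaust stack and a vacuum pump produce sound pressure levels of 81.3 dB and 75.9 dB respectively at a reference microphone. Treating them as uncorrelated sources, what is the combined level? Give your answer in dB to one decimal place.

Incoherent sources combine by intensity addition: L_total = 10·log₁₀(Σ 10^(L_i/10)).
Σ 10^(L/10) = 10^(81.3/10) + 10^(75.9/10) = 1.738e+08.
L_total = 10·log₁₀(1.738e+08) = 82.40 dB.

82.4 dB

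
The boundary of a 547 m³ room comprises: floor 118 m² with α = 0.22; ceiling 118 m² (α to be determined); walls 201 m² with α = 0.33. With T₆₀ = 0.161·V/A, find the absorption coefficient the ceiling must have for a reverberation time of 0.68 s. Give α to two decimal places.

0.32

From T₆₀ = 0.161·V/A, the target T₆₀ = 0.68 s needs A = 0.161·547/0.68 = 129.51 m².
Absorption from the other surfaces = 118·0.22 + 201·0.33 = 92.29 m², so the ceiling must supply 37.22 m² over 118 m².
α = 37.22/118 = 0.315.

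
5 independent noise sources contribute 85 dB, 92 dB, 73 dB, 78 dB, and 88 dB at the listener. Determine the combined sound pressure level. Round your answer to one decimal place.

94.2 dB

For uncorrelated sources the intensities add, so convert each level to linear form, sum, and take 10·log₁₀ of the total.
Σ 10^(L/10) = 10^(85/10) + 10^(92/10) + 10^(73/10) + 10^(78/10) + 10^(88/10) = 2.615e+09.
L_total = 10·log₁₀(2.615e+09) = 94.17 dB.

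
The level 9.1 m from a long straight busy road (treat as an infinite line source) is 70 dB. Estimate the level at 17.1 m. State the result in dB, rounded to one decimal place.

67.3 dB

Cylindrical spreading from a line source gives a 10·log₁₀(r₂/r₁) drop.
L₂ = 70 − 10·log₁₀(17.1/9.1) = 70 − 2.740 = 67.26 dB.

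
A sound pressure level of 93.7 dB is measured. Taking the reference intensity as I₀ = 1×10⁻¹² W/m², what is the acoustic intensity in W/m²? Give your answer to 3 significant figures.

0.00234 W/m²

I/I₀ = 10^(93.7/10) = 2.344e+09, so I = 2.344e+09 × 10⁻¹² W/m².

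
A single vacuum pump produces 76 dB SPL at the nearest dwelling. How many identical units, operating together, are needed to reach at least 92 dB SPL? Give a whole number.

40

The shortfall is 92 − 76 = 16.0 dB, and N units add 10·log₁₀ N, so need 10·log₁₀ N ≥ 16.0.
N ≥ 10^(16.0/10) = 39.811, so N = 40.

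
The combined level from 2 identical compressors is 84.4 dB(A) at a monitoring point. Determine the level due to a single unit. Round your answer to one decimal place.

81.4 dB(A)

2 equal contributions raise the level by 10·log₁₀ 2 = 3.010 dB, so each unit alone gives 84.4 − 3.010.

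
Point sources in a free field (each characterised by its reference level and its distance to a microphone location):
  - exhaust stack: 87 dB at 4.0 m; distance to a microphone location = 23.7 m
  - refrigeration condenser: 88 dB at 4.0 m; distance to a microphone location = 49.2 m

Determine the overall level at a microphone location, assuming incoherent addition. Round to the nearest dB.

73 dB

First find each source's level at the receiver (point-source: −20·log₁₀(r/r_ref)), then combine on an intensity basis.
exhaust stack: 87 − 20·log₁₀(23.7/4.0) = 87 − 15.45 = 71.55 dB.
refrigeration condenser: 88 − 20·log₁₀(49.2/4.0) = 88 − 21.80 = 66.20 dB.
Σ 10^(L/10) = 1.845e+07 → L_total = 10·log₁₀(1.845e+07) = 72.66 dB.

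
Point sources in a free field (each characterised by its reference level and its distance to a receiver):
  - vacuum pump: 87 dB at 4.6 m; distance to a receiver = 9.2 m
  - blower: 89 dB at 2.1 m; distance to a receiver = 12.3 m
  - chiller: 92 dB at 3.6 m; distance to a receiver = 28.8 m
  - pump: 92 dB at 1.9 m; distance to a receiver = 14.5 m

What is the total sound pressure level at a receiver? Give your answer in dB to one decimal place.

Propagate each source to the receiver with L = L_ref − 20·log₁₀(r/r_ref), then add intensities.
vacuum pump: 87 − 20·log₁₀(9.2/4.6) = 87 − 6.02 = 80.98 dB.
blower: 89 − 20·log₁₀(12.3/2.1) = 89 − 15.35 = 73.65 dB.
chiller: 92 − 20·log₁₀(28.8/3.6) = 92 − 18.06 = 73.94 dB.
pump: 92 − 20·log₁₀(14.5/1.9) = 92 − 17.65 = 74.35 dB.
Σ 10^(L/10) = 2.004e+08 → L_total = 10·log₁₀(2.004e+08) = 83.02 dB.

83.0 dB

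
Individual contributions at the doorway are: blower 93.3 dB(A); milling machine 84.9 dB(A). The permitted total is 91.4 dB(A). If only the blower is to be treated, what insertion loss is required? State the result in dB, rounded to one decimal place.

3.0 dB

The untreated sources together contribute 10^(84.9/10) = 3.090e+08, i.e. 84.90 dB(A).
The limit corresponds to 10^(91.4/10) = 1.380e+09; subtracting the fixed part leaves 1.071e+09 for the blower, i.e. 90.30 dB(A).
Required insertion loss = 93.3 − 90.30 = 3.00 dB.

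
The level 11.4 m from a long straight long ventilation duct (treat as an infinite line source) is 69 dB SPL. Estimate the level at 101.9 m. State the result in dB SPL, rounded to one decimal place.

For a line source, L₂ = L₁ − 10·log₁₀(r₂/r₁).
L₂ = 69 − 10·log₁₀(101.9/11.4) = 69 − 9.513 = 59.49 dB SPL.

59.5 dB SPL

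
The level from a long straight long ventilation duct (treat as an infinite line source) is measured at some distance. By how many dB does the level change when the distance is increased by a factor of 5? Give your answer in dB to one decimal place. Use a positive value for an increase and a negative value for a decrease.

-7.0 dB

Line-source spreading: ΔL = −10·log₁₀(r₂/r₁).
ΔL = −10·log₁₀(5) = -6.99 dB.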